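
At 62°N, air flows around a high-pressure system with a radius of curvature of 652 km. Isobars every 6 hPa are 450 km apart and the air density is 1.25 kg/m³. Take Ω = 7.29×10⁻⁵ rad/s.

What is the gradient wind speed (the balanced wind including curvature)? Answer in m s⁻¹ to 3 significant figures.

Coriolis parameter at 62°N:
f = 2Ω sin φ = 2 × 7.29×10⁻⁵ × sin 62° = 1.29×10⁻⁴ s⁻¹
Pressure gradient: |∂P/∂n| = 600 Pa / 450000 m = 1.33×10⁻³ Pa/m
Geostrophic speed: V_g = |∂P/∂n|/(fρ) = 1.33×10⁻³/(1.29×10⁻⁴ × 1.25) = 8.29 m/s
Around a high, pressure-gradient force acts outward with centrifugal, so Coriolis balances both:
fV = (1/ρ)|∂P/∂n| + V²/R  →  V² − fR·V + fR·V_g = 0
With fR = 1.29×10⁻⁴ × 652×10³ m = 83.9 m/s:
V = [fR − √((fR)² − 4 fR V_g)]/2 = [83.9 − √(83.9² − 4×83.9×8.29)]/2 = 9.32 m/s
Supergeostrophic (V > V_g = 8.29 m/s), as expected around a high.

9.32 m s⁻¹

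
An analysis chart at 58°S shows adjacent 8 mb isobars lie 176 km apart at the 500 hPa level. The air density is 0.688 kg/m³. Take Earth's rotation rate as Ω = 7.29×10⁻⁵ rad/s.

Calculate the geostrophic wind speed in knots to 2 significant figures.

100 knots

Coriolis parameter at 58°S:
f = 2Ω sin φ = 2 × 7.29×10⁻⁵ × sin 58° = 1.24×10⁻⁴ s⁻¹
Pressure gradient: |∂P/∂n| = 800 Pa / 176000 m = 4.55×10⁻³ Pa/m
Geostrophic balance (pressure-gradient force = Coriolis force):
V_g = (1/(fρ)) |∂P/∂n| = 4.55×10⁻³ / (1.24×10⁻⁴ × 0.688) = 53.4 m/s
Converting: 53.4 m/s × 1.944 = 100 knots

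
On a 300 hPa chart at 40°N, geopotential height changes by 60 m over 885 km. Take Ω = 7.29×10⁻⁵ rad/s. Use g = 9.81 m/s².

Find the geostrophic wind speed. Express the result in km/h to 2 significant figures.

Coriolis parameter at 40°N:
f = 2Ω sin φ = 2 × 7.29×10⁻⁵ × sin 40° = 9.37×10⁻⁵ s⁻¹
Height gradient: |∂Z/∂n| = 60 m / 885000 m = 6.78×10⁻⁵
On a pressure surface, geostrophic balance gives V_g = (g/f)|∂Z/∂n|:
V_g = 9.81 × 6.78×10⁻⁵ / 9.37×10⁻⁵ = 7.10 m/s
Converting: 7.10 m/s × 3.6 = 26 km/h

26 km/h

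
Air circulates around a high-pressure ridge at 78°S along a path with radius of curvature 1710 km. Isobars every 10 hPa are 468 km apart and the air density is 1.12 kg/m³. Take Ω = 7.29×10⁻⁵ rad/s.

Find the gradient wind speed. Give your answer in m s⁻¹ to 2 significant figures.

14 m s⁻¹

Coriolis parameter at 78°S:
f = 2Ω sin φ = 2 × 7.29×10⁻⁵ × sin 78° = 1.43×10⁻⁴ s⁻¹
Pressure gradient: |∂P/∂n| = 1000 Pa / 468000 m = 2.14×10⁻³ Pa/m
Geostrophic speed: V_g = |∂P/∂n|/(fρ) = 2.14×10⁻³/(1.43×10⁻⁴ × 1.12) = 13.4 m/s
Around a high, pressure-gradient force acts outward with centrifugal, so Coriolis balances both:
fV = (1/ρ)|∂P/∂n| + V²/R  →  V² − fR·V + fR·V_g = 0
With fR = 1.43×10⁻⁴ × 1710×10³ m = 244 m/s:
V = [fR − √((fR)² − 4 fR V_g)]/2 = [244 − √(244² − 4×244×13.4)]/2 = 14.2 m/s
Supergeostrophic (V > V_g = 13.4 m/s), as expected around a high.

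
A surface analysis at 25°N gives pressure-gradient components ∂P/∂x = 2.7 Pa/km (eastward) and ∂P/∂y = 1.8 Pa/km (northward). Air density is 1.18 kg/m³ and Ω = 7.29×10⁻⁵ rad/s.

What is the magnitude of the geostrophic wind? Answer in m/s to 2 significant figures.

Coriolis parameter at 25°N:
f = 2Ω sin φ = 2 × 7.29×10⁻⁵ × sin 25° = 6.16×10⁻⁵ s⁻¹
Component geostrophic relations (x east, y north):
u_g = −(1/(fρ)) ∂P/∂y,  v_g = (1/(fρ)) ∂P/∂x
u_g = −(1.8×10⁻³)/(6.16×10⁻⁵ × 1.18) = −24.8 m/s;  v_g = (2.7×10⁻³)/(6.16×10⁻⁵ × 1.18) = 37.1 m/s
|V_g| = √(u_g² + v_g²) = 44.6 m/s

45 m/s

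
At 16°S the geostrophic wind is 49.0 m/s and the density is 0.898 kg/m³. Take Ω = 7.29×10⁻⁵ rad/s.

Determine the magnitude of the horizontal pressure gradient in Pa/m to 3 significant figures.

Coriolis parameter at 16°S:
f = 2Ω sin φ = 2 × 7.29×10⁻⁵ × sin 16° = 4.02×10⁻⁵ s⁻¹
Geostrophic balance rearranged: |∂P/∂n| = f ρ V_g
|∂P/∂n| = 4.02×10⁻⁵ × 0.898 × 49.0 = 1.77×10⁻³ Pa/m

1.77×10⁻³ Pa/m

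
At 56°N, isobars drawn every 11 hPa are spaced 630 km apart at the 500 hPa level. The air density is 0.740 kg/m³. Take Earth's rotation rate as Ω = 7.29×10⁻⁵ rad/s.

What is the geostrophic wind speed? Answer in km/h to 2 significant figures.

Coriolis parameter at 56°N:
f = 2Ω sin φ = 2 × 7.29×10⁻⁵ × sin 56° = 1.21×10⁻⁴ s⁻¹
Pressure gradient: |∂P/∂n| = 1100 Pa / 630000 m = 1.75×10⁻³ Pa/m
Geostrophic balance (pressure-gradient force = Coriolis force):
V_g = (1/(fρ)) |∂P/∂n| = 1.75×10⁻³ / (1.21×10⁻⁴ × 0.740) = 19.5 m/s
Converting: 19.5 m/s × 3.6 = 70 km/h

70 km/h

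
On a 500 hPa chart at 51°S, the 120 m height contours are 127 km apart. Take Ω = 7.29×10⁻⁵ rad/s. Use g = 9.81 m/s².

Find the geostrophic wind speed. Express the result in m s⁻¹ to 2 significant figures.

Coriolis parameter at 51°S:
f = 2Ω sin φ = 2 × 7.29×10⁻⁵ × sin 51° = 1.13×10⁻⁴ s⁻¹
Height gradient: |∂Z/∂n| = 120 m / 127000 m = 9.45×10⁻⁴
On a pressure surface, geostrophic balance gives V_g = (g/f)|∂Z/∂n|:
V_g = 9.81 × 9.45×10⁻⁴ / 1.13×10⁻⁴ = 81.8 m/s

82 m s⁻¹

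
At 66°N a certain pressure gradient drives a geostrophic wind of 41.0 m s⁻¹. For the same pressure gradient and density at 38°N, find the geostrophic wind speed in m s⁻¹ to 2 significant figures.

With the same pressure gradient and density, V_g ∝ 1/f ∝ 1/sin φ.
V₂ = V₁ · sin φ₁ / sin φ₂ = 41.0 × sin 66° / sin 38°
V₂ = 41.0 × 0.9135/0.6157 = 61 m s⁻¹

61 m s⁻¹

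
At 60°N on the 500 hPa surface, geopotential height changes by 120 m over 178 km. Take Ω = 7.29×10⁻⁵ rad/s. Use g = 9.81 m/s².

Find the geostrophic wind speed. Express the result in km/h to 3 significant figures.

189 km/h

Coriolis parameter at 60°N:
f = 2Ω sin φ = 2 × 7.29×10⁻⁵ × sin 60° = 1.26×10⁻⁴ s⁻¹
Height gradient: |∂Z/∂n| = 120 m / 178000 m = 6.74×10⁻⁴
On a pressure surface, geostrophic balance gives V_g = (g/f)|∂Z/∂n|:
V_g = 9.81 × 6.74×10⁻⁴ / 1.26×10⁻⁴ = 52.4 m/s
Converting: 52.4 m/s × 3.6 = 189 km/h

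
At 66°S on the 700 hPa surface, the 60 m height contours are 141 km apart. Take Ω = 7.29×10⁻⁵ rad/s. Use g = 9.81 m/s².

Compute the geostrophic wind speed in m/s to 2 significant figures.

Coriolis parameter at 66°S:
f = 2Ω sin φ = 2 × 7.29×10⁻⁵ × sin 66° = 1.33×10⁻⁴ s⁻¹
Height gradient: |∂Z/∂n| = 60 m / 141000 m = 4.26×10⁻⁴
On a pressure surface, geostrophic balance gives V_g = (g/f)|∂Z/∂n|:
V_g = 9.81 × 4.26×10⁻⁴ / 1.33×10⁻⁴ = 31.3 m/s

31 m/s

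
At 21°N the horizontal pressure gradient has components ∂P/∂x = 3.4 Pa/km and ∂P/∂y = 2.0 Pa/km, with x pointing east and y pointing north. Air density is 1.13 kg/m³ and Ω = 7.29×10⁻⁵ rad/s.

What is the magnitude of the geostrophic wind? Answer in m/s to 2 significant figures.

67 m/s

Coriolis parameter at 21°N:
f = 2Ω sin φ = 2 × 7.29×10⁻⁵ × sin 21° = 5.23×10⁻⁵ s⁻¹
Component geostrophic relations (x east, y north):
u_g = −(1/(fρ)) ∂P/∂y,  v_g = (1/(fρ)) ∂P/∂x
u_g = −(2.0×10⁻³)/(5.23×10⁻⁵ × 1.13) = −33.9 m/s;  v_g = (3.4×10⁻³)/(5.23×10⁻⁵ × 1.13) = 57.6 m/s
|V_g| = √(u_g² + v_g²) = 66.8 m/s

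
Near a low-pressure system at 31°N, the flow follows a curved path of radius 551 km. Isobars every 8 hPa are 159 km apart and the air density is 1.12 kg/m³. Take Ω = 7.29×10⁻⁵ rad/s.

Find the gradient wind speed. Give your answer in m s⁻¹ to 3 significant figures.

33.2 m s⁻¹

Coriolis parameter at 31°N:
f = 2Ω sin φ = 2 × 7.29×10⁻⁵ × sin 31° = 7.51×10⁻⁵ s⁻¹
Pressure gradient: |∂P/∂n| = 800 Pa / 159000 m = 5.03×10⁻³ Pa/m
Geostrophic speed: V_g = |∂P/∂n|/(fρ) = 5.03×10⁻³/(7.51×10⁻⁵ × 1.12) = 59.8 m/s
Around a low, centrifugal force acts outward with Coriolis, so pressure-gradient force balances both:
(1/ρ)|∂P/∂n| = fV + V²/R  →  V² + fR·V − fR·V_g = 0
With fR = 7.51×10⁻⁵ × 551×10³ m = 41.4 m/s:
V = [−fR + √((fR)² + 4 fR V_g)]/2 = [−41.4 + √(41.4² + 4×41.4×59.8)]/2 = 33.2 m/s
Subgeostrophic (V < V_g = 59.8 m/s), as expected around a low.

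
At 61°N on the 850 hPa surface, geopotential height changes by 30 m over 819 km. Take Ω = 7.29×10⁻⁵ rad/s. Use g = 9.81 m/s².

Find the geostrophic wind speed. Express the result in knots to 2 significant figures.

5.5 knots

Coriolis parameter at 61°N:
f = 2Ω sin φ = 2 × 7.29×10⁻⁵ × sin 61° = 1.28×10⁻⁴ s⁻¹
Height gradient: |∂Z/∂n| = 30 m / 819000 m = 3.66×10⁻⁵
On a pressure surface, geostrophic balance gives V_g = (g/f)|∂Z/∂n|:
V_g = 9.81 × 3.66×10⁻⁵ / 1.28×10⁻⁴ = 2.82 m/s
Converting: 2.82 m/s × 1.944 = 5.5 knots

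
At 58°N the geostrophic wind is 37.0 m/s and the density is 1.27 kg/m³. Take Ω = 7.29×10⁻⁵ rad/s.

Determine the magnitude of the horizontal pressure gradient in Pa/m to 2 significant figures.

Coriolis parameter at 58°N:
f = 2Ω sin φ = 2 × 7.29×10⁻⁵ × sin 58° = 1.24×10⁻⁴ s⁻¹
Geostrophic balance rearranged: |∂P/∂n| = f ρ V_g
|∂P/∂n| = 1.24×10⁻⁴ × 1.27 × 37.0 = 5.81×10⁻³ Pa/m

5.8×10⁻³ Pa/m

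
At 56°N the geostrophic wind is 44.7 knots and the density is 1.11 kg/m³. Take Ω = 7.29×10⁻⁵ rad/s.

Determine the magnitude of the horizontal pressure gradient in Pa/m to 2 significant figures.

3.1×10⁻³ Pa/m

Coriolis parameter at 56°N:
f = 2Ω sin φ = 2 × 7.29×10⁻⁵ × sin 56° = 1.21×10⁻⁴ s⁻¹
Wind speed in SI: 44.7 knots = 23.0 m/s
Geostrophic balance rearranged: |∂P/∂n| = f ρ V_g
|∂P/∂n| = 1.21×10⁻⁴ × 1.11 × 23.0 = 3.09×10⁻³ Pa/m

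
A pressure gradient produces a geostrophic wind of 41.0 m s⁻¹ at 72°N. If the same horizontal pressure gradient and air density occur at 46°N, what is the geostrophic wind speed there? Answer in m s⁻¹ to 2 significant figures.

54 m s⁻¹

With the same pressure gradient and density, V_g ∝ 1/f ∝ 1/sin φ.
V₂ = V₁ · sin φ₁ / sin φ₂ = 41.0 × sin 72° / sin 46°
V₂ = 41.0 × 0.9511/0.7193 = 54 m s⁻¹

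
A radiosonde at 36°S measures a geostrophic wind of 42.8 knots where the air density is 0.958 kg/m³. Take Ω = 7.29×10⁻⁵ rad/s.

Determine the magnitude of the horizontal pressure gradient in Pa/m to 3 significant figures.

Coriolis parameter at 36°S:
f = 2Ω sin φ = 2 × 7.29×10⁻⁵ × sin 36° = 8.57×10⁻⁵ s⁻¹
Wind speed in SI: 42.8 knots = 22.0 m/s
Geostrophic balance rearranged: |∂P/∂n| = f ρ V_g
|∂P/∂n| = 8.57×10⁻⁵ × 0.958 × 22.0 = 1.81×10⁻³ Pa/m

1.81×10⁻³ Pa/m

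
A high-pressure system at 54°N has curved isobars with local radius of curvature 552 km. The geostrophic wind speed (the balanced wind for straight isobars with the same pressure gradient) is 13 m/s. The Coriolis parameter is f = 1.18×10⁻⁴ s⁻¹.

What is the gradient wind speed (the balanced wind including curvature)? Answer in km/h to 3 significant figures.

64.6 km/h

Around a high, pressure-gradient force acts outward with centrifugal, so Coriolis balances both:
fV = (1/ρ)|∂P/∂n| + V²/R  →  V² − fR·V + fR·V_g = 0
With fR = 1.18×10⁻⁴ × 552×10³ m = 65.1 m/s:
V = [fR − √((fR)² − 4 fR V_g)]/2 = [65.1 − √(65.1² − 4×65.1×13)]/2 = 17.9 m/s
Supergeostrophic (V > V_g = 13 m/s), as expected around a high.
Converting: 17.9 m/s × 3.6 = 64.6 km/h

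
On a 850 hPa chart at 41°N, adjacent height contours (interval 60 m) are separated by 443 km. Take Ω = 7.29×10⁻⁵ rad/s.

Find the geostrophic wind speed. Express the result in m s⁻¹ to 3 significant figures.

Coriolis parameter at 41°N:
f = 2Ω sin φ = 2 × 7.29×10⁻⁵ × sin 41° = 9.57×10⁻⁵ s⁻¹
Height gradient: |∂Z/∂n| = 60 m / 443000 m = 1.35×10⁻⁴
On a pressure surface, geostrophic balance gives V_g = (g/f)|∂Z/∂n|:
V_g = 9.81 × 1.35×10⁻⁴ / 9.57×10⁻⁵ = 13.9 m/s

13.9 m s⁻¹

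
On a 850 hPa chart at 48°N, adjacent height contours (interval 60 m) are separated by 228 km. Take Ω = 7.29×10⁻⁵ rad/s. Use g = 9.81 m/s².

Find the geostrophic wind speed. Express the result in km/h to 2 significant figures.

86 km/h

Coriolis parameter at 48°N:
f = 2Ω sin φ = 2 × 7.29×10⁻⁵ × sin 48° = 1.08×10⁻⁴ s⁻¹
Height gradient: |∂Z/∂n| = 60 m / 228000 m = 2.63×10⁻⁴
On a pressure surface, geostrophic balance gives V_g = (g/f)|∂Z/∂n|:
V_g = 9.81 × 2.63×10⁻⁴ / 1.08×10⁻⁴ = 23.8 m/s
Converting: 23.8 m/s × 3.6 = 86 km/h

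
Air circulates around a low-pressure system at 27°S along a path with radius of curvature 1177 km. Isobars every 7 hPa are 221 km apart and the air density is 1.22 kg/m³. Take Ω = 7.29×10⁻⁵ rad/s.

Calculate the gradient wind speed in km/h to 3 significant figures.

103 km/h

Coriolis parameter at 27°S:
f = 2Ω sin φ = 2 × 7.29×10⁻⁵ × sin 27° = 6.62×10⁻⁵ s⁻¹
Pressure gradient: |∂P/∂n| = 700 Pa / 221000 m = 3.17×10⁻³ Pa/m
Geostrophic speed: V_g = |∂P/∂n|/(fρ) = 3.17×10⁻³/(6.62×10⁻⁵ × 1.22) = 39.2 m/s
Around a low, centrifugal force acts outward with Coriolis, so pressure-gradient force balances both:
(1/ρ)|∂P/∂n| = fV + V²/R  →  V² + fR·V − fR·V_g = 0
With fR = 6.62×10⁻⁵ × 1177×10³ m = 77.9 m/s:
V = [−fR + √((fR)² + 4 fR V_g)]/2 = [−77.9 + √(77.9² + 4×77.9×39.2)]/2 = 28.7 m/s
Subgeostrophic (V < V_g = 39.2 m/s), as expected around a low.
Converting: 28.7 m/s × 3.6 = 103 km/h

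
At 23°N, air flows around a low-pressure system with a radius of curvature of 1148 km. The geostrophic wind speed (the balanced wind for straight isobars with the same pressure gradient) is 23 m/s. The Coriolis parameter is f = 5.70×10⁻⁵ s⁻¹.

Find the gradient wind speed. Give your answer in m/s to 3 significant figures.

18.0 m/s

Around a low, centrifugal force acts outward with Coriolis, so pressure-gradient force balances both:
(1/ρ)|∂P/∂n| = fV + V²/R  →  V² + fR·V − fR·V_g = 0
With fR = 5.70×10⁻⁵ × 1148×10³ m = 65.4 m/s:
V = [−fR + √((fR)² + 4 fR V_g)]/2 = [−65.4 + √(65.4² + 4×65.4×23)]/2 = 18 m/s
Subgeostrophic (V < V_g = 23 m/s), as expected around a low.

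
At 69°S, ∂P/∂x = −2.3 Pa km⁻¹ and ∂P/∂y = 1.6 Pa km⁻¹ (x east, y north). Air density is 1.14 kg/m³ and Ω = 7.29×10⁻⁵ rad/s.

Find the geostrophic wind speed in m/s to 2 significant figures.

Coriolis parameter at 69°S:
f = 2Ω sin φ = 2 × 7.29×10⁻⁵ × sin 69° = 1.36×10⁻⁴ s⁻¹
In the Southern Hemisphere f is negative: f = −1.36×10⁻⁴ s⁻¹.
Component geostrophic relations (x east, y north):
u_g = −(1/(fρ)) ∂P/∂y,  v_g = (1/(fρ)) ∂P/∂x
u_g = −(1.6×10⁻³)/(−1.36×10⁻⁴ × 1.14) = 10.3 m/s;  v_g = (−2.3×10⁻³)/(−1.36×10⁻⁴ × 1.14) = 14.8 m/s
|V_g| = √(u_g² + v_g²) = 18.1 m/s

18 m/s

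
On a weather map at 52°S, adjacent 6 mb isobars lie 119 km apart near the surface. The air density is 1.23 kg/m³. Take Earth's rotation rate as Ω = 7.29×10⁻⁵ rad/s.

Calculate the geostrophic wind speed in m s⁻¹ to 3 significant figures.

35.7 m s⁻¹

Coriolis parameter at 52°S:
f = 2Ω sin φ = 2 × 7.29×10⁻⁵ × sin 52° = 1.15×10⁻⁴ s⁻¹
Pressure gradient: |∂P/∂n| = 600 Pa / 119000 m = 5.04×10⁻³ Pa/m
Geostrophic balance (pressure-gradient force = Coriolis force):
V_g = (1/(fρ)) |∂P/∂n| = 5.04×10⁻³ / (1.15×10⁻⁴ × 1.23) = 35.7 m/s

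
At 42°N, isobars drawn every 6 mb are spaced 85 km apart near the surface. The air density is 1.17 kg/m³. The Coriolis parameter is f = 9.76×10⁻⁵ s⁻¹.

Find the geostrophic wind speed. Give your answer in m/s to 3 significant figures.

Pressure gradient: |∂P/∂n| = 600 Pa / 85000 m = 7.06×10⁻³ Pa/m
Geostrophic balance (pressure-gradient force = Coriolis force):
V_g = (1/(fρ)) |∂P/∂n| = 7.06×10⁻³ / (9.76×10⁻⁵ × 1.17) = 61.8 m/s

61.8 m/s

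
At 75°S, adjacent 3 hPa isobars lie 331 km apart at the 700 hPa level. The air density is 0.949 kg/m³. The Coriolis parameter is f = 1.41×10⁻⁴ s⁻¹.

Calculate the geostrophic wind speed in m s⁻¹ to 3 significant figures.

6.77 m s⁻¹

Pressure gradient: |∂P/∂n| = 300 Pa / 331000 m = 9.06×10⁻⁴ Pa/m
Geostrophic balance (pressure-gradient force = Coriolis force):
V_g = (1/(fρ)) |∂P/∂n| = 9.06×10⁻⁴ / (1.41×10⁻⁴ × 0.949) = 6.77 m/s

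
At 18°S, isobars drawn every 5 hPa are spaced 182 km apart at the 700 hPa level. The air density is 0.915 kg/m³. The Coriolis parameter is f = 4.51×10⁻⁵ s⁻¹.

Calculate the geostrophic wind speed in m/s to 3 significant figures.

Pressure gradient: |∂P/∂n| = 500 Pa / 182000 m = 2.75×10⁻³ Pa/m
Geostrophic balance (pressure-gradient force = Coriolis force):
V_g = (1/(fρ)) |∂P/∂n| = 2.75×10⁻³ / (4.51×10⁻⁵ × 0.915) = 66.6 m/s

66.6 m/s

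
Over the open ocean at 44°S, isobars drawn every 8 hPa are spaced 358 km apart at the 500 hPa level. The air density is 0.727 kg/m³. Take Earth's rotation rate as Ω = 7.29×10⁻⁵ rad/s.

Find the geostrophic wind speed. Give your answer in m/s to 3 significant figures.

30.3 m/s

Coriolis parameter at 44°S:
f = 2Ω sin φ = 2 × 7.29×10⁻⁵ × sin 44° = 1.01×10⁻⁴ s⁻¹
Pressure gradient: |∂P/∂n| = 800 Pa / 358000 m = 2.23×10⁻³ Pa/m
Geostrophic balance (pressure-gradient force = Coriolis force):
V_g = (1/(fρ)) |∂P/∂n| = 2.23×10⁻³ / (1.01×10⁻⁴ × 0.727) = 30.3 m/s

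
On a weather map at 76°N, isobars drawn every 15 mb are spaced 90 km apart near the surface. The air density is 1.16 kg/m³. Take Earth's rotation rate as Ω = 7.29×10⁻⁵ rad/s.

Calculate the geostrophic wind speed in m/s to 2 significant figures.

Coriolis parameter at 76°N:
f = 2Ω sin φ = 2 × 7.29×10⁻⁵ × sin 76° = 1.41×10⁻⁴ s⁻¹
Pressure gradient: |∂P/∂n| = 1500 Pa / 90000 m = 1.67×10⁻² Pa/m
Geostrophic balance (pressure-gradient force = Coriolis force):
V_g = (1/(fρ)) |∂P/∂n| = 1.67×10⁻² / (1.41×10⁻⁴ × 1.16) = 102 m/s

100 m/s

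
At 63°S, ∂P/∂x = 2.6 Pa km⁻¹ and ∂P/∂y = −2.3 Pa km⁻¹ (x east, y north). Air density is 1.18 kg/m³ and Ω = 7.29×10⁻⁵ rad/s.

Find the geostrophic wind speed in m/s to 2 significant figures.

23 m/s

Coriolis parameter at 63°S:
f = 2Ω sin φ = 2 × 7.29×10⁻⁵ × sin 63° = 1.30×10⁻⁴ s⁻¹
In the Southern Hemisphere f is negative: f = −1.30×10⁻⁴ s⁻¹.
Component geostrophic relations (x east, y north):
u_g = −(1/(fρ)) ∂P/∂y,  v_g = (1/(fρ)) ∂P/∂x
u_g = −(−2.3×10⁻³)/(−1.30×10⁻⁴ × 1.18) = −15.0 m/s;  v_g = (2.6×10⁻³)/(−1.30×10⁻⁴ × 1.18) = −17.0 m/s
|V_g| = √(u_g² + v_g²) = 22.6 m/s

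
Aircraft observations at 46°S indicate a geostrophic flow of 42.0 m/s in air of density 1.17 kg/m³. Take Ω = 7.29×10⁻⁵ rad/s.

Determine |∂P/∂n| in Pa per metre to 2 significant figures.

Coriolis parameter at 46°S:
f = 2Ω sin φ = 2 × 7.29×10⁻⁵ × sin 46° = 1.05×10⁻⁴ s⁻¹
Geostrophic balance rearranged: |∂P/∂n| = f ρ V_g
|∂P/∂n| = 1.05×10⁻⁴ × 1.17 × 42.0 = 5.15×10⁻³ Pa/m

5.2×10⁻³ Pa/m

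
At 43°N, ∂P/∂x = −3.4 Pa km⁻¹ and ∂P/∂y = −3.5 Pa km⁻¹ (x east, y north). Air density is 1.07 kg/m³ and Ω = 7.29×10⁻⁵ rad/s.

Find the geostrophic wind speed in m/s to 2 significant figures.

Coriolis parameter at 43°N:
f = 2Ω sin φ = 2 × 7.29×10⁻⁵ × sin 43° = 9.94×10⁻⁵ s⁻¹
Component geostrophic relations (x east, y north):
u_g = −(1/(fρ)) ∂P/∂y,  v_g = (1/(fρ)) ∂P/∂x
u_g = −(−3.5×10⁻³)/(9.94×10⁻⁵ × 1.07) = 32.9 m/s;  v_g = (−3.4×10⁻³)/(9.94×10⁻⁵ × 1.07) = −32.0 m/s
|V_g| = √(u_g² + v_g²) = 45.9 m/s

46 m/s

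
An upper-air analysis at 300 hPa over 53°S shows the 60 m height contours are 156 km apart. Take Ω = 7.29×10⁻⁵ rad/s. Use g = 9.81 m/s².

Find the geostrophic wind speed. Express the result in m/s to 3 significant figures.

Coriolis parameter at 53°S:
f = 2Ω sin φ = 2 × 7.29×10⁻⁵ × sin 53° = 1.16×10⁻⁴ s⁻¹
Height gradient: |∂Z/∂n| = 60 m / 156000 m = 3.85×10⁻⁴
On a pressure surface, geostrophic balance gives V_g = (g/f)|∂Z/∂n|:
V_g = 9.81 × 3.85×10⁻⁴ / 1.16×10⁻⁴ = 32.4 m/s

32.4 m/s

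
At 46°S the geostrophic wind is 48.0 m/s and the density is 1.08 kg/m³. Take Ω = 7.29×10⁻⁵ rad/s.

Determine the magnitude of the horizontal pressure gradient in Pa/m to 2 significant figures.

5.4×10⁻³ Pa/m

Coriolis parameter at 46°S:
f = 2Ω sin φ = 2 × 7.29×10⁻⁵ × sin 46° = 1.05×10⁻⁴ s⁻¹
Geostrophic balance rearranged: |∂P/∂n| = f ρ V_g
|∂P/∂n| = 1.05×10⁻⁴ × 1.08 × 48.0 = 5.44×10⁻³ Pa/m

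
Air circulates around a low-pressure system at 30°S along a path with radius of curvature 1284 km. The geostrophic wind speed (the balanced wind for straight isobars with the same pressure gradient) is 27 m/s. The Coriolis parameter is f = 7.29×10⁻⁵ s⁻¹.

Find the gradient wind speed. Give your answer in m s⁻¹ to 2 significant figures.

22 m s⁻¹

Around a low, centrifugal force acts outward with Coriolis, so pressure-gradient force balances both:
(1/ρ)|∂P/∂n| = fV + V²/R  →  V² + fR·V − fR·V_g = 0
With fR = 7.29×10⁻⁵ × 1284×10³ m = 93.6 m/s:
V = [−fR + √((fR)² + 4 fR V_g)]/2 = [−93.6 + √(93.6² + 4×93.6×27)]/2 = 21.9 m/s
Subgeostrophic (V < V_g = 27 m/s), as expected around a low.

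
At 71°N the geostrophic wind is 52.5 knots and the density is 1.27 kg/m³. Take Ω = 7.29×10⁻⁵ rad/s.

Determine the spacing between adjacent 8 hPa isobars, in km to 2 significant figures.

170 km

Coriolis parameter at 71°N:
f = 2Ω sin φ = 2 × 7.29×10⁻⁵ × sin 71° = 1.38×10⁻⁴ s⁻¹
Wind speed in SI: 52.5 knots = 27.0 m/s
Geostrophic balance rearranged: |∂P/∂n| = f ρ V_g
|∂P/∂n| = 1.38×10⁻⁴ × 1.27 × 27.0 = 4.73×10⁻³ Pa/m
Isobar spacing: Δn = ΔP/|∂P/∂n| = 800 Pa / 4.73×10⁻³ Pa/m = 169185 m ≈ 170 km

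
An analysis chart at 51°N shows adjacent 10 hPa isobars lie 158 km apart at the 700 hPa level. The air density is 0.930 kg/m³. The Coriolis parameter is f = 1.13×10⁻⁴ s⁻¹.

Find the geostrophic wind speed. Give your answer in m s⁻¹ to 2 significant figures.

60 m s⁻¹

Pressure gradient: |∂P/∂n| = 1000 Pa / 158000 m = 6.33×10⁻³ Pa/m
Geostrophic balance (pressure-gradient force = Coriolis force):
V_g = (1/(fρ)) |∂P/∂n| = 6.33×10⁻³ / (1.13×10⁻⁴ × 0.930) = 60.2 m/s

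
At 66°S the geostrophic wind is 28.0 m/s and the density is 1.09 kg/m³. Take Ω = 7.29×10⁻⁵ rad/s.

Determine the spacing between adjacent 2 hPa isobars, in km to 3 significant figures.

Coriolis parameter at 66°S:
f = 2Ω sin φ = 2 × 7.29×10⁻⁵ × sin 66° = 1.33×10⁻⁴ s⁻¹
Geostrophic balance rearranged: |∂P/∂n| = f ρ V_g
|∂P/∂n| = 1.33×10⁻⁴ × 1.09 × 28.0 = 4.07×10⁻³ Pa/m
Isobar spacing: Δn = ΔP/|∂P/∂n| = 200 Pa / 4.07×10⁻³ Pa/m = 49199 m ≈ 49.2 km

49.2 km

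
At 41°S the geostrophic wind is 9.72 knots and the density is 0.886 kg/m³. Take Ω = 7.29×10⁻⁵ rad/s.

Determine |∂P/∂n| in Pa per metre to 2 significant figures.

Coriolis parameter at 41°S:
f = 2Ω sin φ = 2 × 7.29×10⁻⁵ × sin 41° = 9.57×10⁻⁵ s⁻¹
Wind speed in SI: 9.72 knots = 5.00 m/s
Geostrophic balance rearranged: |∂P/∂n| = f ρ V_g
|∂P/∂n| = 9.57×10⁻⁵ × 0.886 × 5.00 = 4.24×10⁻⁴ Pa/m

4.2×10⁻⁴ Pa/m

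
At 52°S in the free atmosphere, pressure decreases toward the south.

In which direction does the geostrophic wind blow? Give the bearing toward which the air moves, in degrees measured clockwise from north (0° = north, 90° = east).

The pressure-gradient force points toward the south (bearing 180°).
Geostrophic balance: in the Southern Hemisphere the Coriolis force deflects motion to the left, so the geostrophic wind blows 90° to the left of the pressure-gradient force (low pressure on the right).
Rotating 180° by 90° counterclockwise gives 090° — the wind blows toward the east.

090°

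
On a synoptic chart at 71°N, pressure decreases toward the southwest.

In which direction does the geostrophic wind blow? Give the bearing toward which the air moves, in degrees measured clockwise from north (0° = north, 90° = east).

The pressure-gradient force points toward the southwest (bearing 225°).
Geostrophic balance: in the Northern Hemisphere the Coriolis force deflects motion to the right, so the geostrophic wind blows 90° to the right of the pressure-gradient force (low pressure on the left).
Rotating 225° by 90° clockwise gives 315° — the wind blows toward the northwest.

315°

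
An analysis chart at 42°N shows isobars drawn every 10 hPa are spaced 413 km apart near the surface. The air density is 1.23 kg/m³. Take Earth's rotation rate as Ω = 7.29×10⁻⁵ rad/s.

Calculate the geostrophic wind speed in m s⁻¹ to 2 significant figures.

Coriolis parameter at 42°N:
f = 2Ω sin φ = 2 × 7.29×10⁻⁵ × sin 42° = 9.76×10⁻⁵ s⁻¹
Pressure gradient: |∂P/∂n| = 1000 Pa / 413000 m = 2.42×10⁻³ Pa/m
Geostrophic balance (pressure-gradient force = Coriolis force):
V_g = (1/(fρ)) |∂P/∂n| = 2.42×10⁻³ / (9.76×10⁻⁵ × 1.23) = 20.2 m/s

20 m s⁻¹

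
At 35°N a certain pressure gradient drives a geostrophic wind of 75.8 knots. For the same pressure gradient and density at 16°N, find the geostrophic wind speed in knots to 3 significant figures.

With the same pressure gradient and density, V_g ∝ 1/f ∝ 1/sin φ.
V₂ = V₁ · sin φ₁ / sin φ₂ = 75.8 × sin 35° / sin 16°
V₂ = 75.8 × 0.5736/0.2756 = 158 knots

158 knots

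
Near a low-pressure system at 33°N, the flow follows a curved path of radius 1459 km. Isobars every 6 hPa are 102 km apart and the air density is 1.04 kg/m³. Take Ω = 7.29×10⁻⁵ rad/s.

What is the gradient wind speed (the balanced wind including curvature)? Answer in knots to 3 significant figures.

Coriolis parameter at 33°N:
f = 2Ω sin φ = 2 × 7.29×10⁻⁵ × sin 33° = 7.94×10⁻⁵ s⁻¹
Pressure gradient: |∂P/∂n| = 600 Pa / 102000 m = 5.88×10⁻³ Pa/m
Geostrophic speed: V_g = |∂P/∂n|/(fρ) = 5.88×10⁻³/(7.94×10⁻⁵ × 1.04) = 71.2 m/s
Around a low, centrifugal force acts outward with Coriolis, so pressure-gradient force balances both:
(1/ρ)|∂P/∂n| = fV + V²/R  →  V² + fR·V − fR·V_g = 0
With fR = 7.94×10⁻⁵ × 1459×10³ m = 116 m/s:
V = [−fR + √((fR)² + 4 fR V_g)]/2 = [−116 + √(116² + 4×116×71.2)]/2 = 49.8 m/s
Subgeostrophic (V < V_g = 71.2 m/s), as expected around a low.
Converting: 49.8 m/s × 1.944 = 96.8 knots

96.8 knots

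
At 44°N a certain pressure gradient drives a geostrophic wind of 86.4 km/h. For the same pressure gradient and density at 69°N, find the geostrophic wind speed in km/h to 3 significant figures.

64.3 km/h

With the same pressure gradient and density, V_g ∝ 1/f ∝ 1/sin φ.
V₂ = V₁ · sin φ₁ / sin φ₂ = 86.4 × sin 44° / sin 69°
V₂ = 86.4 × 0.6947/0.9336 = 64.3 km/h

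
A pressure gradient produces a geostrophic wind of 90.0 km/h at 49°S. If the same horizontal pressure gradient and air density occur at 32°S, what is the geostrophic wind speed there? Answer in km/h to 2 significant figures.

130 km/h

With the same pressure gradient and density, V_g ∝ 1/f ∝ 1/sin φ.
V₂ = V₁ · sin φ₁ / sin φ₂ = 90.0 × sin 49° / sin 32°
V₂ = 90.0 × 0.7547/0.5299 = 130 km/h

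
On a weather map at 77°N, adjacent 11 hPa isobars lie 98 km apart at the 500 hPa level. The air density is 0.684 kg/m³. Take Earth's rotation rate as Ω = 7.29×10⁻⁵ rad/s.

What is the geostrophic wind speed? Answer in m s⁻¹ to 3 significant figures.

Coriolis parameter at 77°N:
f = 2Ω sin φ = 2 × 7.29×10⁻⁵ × sin 77° = 1.42×10⁻⁴ s⁻¹
Pressure gradient: |∂P/∂n| = 1100 Pa / 98000 m = 1.12×10⁻² Pa/m
Geostrophic balance (pressure-gradient force = Coriolis force):
V_g = (1/(fρ)) |∂P/∂n| = 1.12×10⁻² / (1.42×10⁻⁴ × 0.684) = 116 m/s

116 m s⁻¹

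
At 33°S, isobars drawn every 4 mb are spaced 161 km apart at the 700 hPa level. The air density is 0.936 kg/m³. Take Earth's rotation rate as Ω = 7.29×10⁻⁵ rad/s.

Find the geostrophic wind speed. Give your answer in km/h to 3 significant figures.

120 km/h

Coriolis parameter at 33°S:
f = 2Ω sin φ = 2 × 7.29×10⁻⁵ × sin 33° = 7.94×10⁻⁵ s⁻¹
Pressure gradient: |∂P/∂n| = 400 Pa / 161000 m = 2.48×10⁻³ Pa/m
Geostrophic balance (pressure-gradient force = Coriolis force):
V_g = (1/(fρ)) |∂P/∂n| = 2.48×10⁻³ / (7.94×10⁻⁵ × 0.936) = 33.4 m/s
Converting: 33.4 m/s × 3.6 = 120 km/h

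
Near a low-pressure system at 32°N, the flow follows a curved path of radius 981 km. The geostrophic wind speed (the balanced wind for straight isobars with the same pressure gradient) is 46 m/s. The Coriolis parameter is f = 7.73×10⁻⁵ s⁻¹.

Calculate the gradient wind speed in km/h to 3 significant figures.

116 km/h

Around a low, centrifugal force acts outward with Coriolis, so pressure-gradient force balances both:
(1/ρ)|∂P/∂n| = fV + V²/R  →  V² + fR·V − fR·V_g = 0
With fR = 7.73×10⁻⁵ × 981×10³ m = 75.8 m/s:
V = [−fR + √((fR)² + 4 fR V_g)]/2 = [−75.8 + √(75.8² + 4×75.8×46)]/2 = 32.3 m/s
Subgeostrophic (V < V_g = 46 m/s), as expected around a low.
Converting: 32.3 m/s × 3.6 = 116 km/h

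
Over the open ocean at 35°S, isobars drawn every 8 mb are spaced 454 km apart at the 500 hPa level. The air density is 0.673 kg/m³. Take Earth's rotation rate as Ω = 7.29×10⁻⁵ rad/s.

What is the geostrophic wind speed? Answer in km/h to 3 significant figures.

113 km/h

Coriolis parameter at 35°S:
f = 2Ω sin φ = 2 × 7.29×10⁻⁵ × sin 35° = 8.36×10⁻⁵ s⁻¹
Pressure gradient: |∂P/∂n| = 800 Pa / 454000 m = 1.76×10⁻³ Pa/m
Geostrophic balance (pressure-gradient force = Coriolis force):
V_g = (1/(fρ)) |∂P/∂n| = 1.76×10⁻³ / (8.36×10⁻⁵ × 0.673) = 31.3 m/s
Converting: 31.3 m/s × 3.6 = 113 km/h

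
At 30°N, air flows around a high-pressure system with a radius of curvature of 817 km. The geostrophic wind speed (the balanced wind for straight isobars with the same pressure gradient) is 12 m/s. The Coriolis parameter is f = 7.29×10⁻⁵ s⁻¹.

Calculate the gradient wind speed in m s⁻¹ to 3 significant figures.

Around a high, pressure-gradient force acts outward with centrifugal, so Coriolis balances both:
fV = (1/ρ)|∂P/∂n| + V²/R  →  V² − fR·V + fR·V_g = 0
With fR = 7.29×10⁻⁵ × 817×10³ m = 59.6 m/s:
V = [fR − √((fR)² − 4 fR V_g)]/2 = [59.6 − √(59.6² − 4×59.6×12)]/2 = 16.7 m/s
Supergeostrophic (V > V_g = 12 m/s), as expected around a high.

16.7 m s⁻¹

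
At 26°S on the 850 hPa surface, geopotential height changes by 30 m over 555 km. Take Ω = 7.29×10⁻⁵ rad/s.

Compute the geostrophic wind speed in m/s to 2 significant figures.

8.3 m/s

Coriolis parameter at 26°S:
f = 2Ω sin φ = 2 × 7.29×10⁻⁵ × sin 26° = 6.39×10⁻⁵ s⁻¹
Height gradient: |∂Z/∂n| = 30 m / 555000 m = 5.41×10⁻⁵
On a pressure surface, geostrophic balance gives V_g = (g/f)|∂Z/∂n|:
V_g = 9.81 × 5.41×10⁻⁵ / 6.39×10⁻⁵ = 8.30 m/s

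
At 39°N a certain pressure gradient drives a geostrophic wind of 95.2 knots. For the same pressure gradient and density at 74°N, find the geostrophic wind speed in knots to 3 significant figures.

With the same pressure gradient and density, V_g ∝ 1/f ∝ 1/sin φ.
V₂ = V₁ · sin φ₁ / sin φ₂ = 95.2 × sin 39° / sin 74°
V₂ = 95.2 × 0.6293/0.9613 = 62.3 knots

62.3 knots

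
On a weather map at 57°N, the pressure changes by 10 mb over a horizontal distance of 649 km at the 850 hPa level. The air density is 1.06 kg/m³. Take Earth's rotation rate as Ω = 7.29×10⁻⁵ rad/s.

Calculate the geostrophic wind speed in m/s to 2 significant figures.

Coriolis parameter at 57°N:
f = 2Ω sin φ = 2 × 7.29×10⁻⁵ × sin 57° = 1.22×10⁻⁴ s⁻¹
Pressure gradient: |∂P/∂n| = 1000 Pa / 649000 m = 1.54×10⁻³ Pa/m
Geostrophic balance (pressure-gradient force = Coriolis force):
V_g = (1/(fρ)) |∂P/∂n| = 1.54×10⁻³ / (1.22×10⁻⁴ × 1.06) = 11.9 m/s

12 m/s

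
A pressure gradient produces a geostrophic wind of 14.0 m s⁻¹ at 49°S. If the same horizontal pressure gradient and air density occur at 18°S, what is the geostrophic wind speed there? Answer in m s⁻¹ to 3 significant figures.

With the same pressure gradient and density, V_g ∝ 1/f ∝ 1/sin φ.
V₂ = V₁ · sin φ₁ / sin φ₂ = 14.0 × sin 49° / sin 18°
V₂ = 14.0 × 0.7547/0.3090 = 34.2 m s⁻¹

34.2 m s⁻¹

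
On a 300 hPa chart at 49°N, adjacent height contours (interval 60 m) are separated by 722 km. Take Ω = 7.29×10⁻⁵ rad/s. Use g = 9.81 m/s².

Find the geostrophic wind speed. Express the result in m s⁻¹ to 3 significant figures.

Coriolis parameter at 49°N:
f = 2Ω sin φ = 2 × 7.29×10⁻⁵ × sin 49° = 1.10×10⁻⁴ s⁻¹
Height gradient: |∂Z/∂n| = 60 m / 722000 m = 8.31×10⁻⁵
On a pressure surface, geostrophic balance gives V_g = (g/f)|∂Z/∂n|:
V_g = 9.81 × 8.31×10⁻⁵ / 1.10×10⁻⁴ = 7.41 m/s

7.41 m s⁻¹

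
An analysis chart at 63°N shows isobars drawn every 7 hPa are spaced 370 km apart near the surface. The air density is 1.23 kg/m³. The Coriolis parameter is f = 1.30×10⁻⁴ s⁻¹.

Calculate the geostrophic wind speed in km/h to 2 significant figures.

Pressure gradient: |∂P/∂n| = 700 Pa / 370000 m = 1.89×10⁻³ Pa/m
Geostrophic balance (pressure-gradient force = Coriolis force):
V_g = (1/(fρ)) |∂P/∂n| = 1.89×10⁻³ / (1.30×10⁻⁴ × 1.23) = 11.8 m/s
Converting: 11.8 m/s × 3.6 = 43 km/h

43 km/h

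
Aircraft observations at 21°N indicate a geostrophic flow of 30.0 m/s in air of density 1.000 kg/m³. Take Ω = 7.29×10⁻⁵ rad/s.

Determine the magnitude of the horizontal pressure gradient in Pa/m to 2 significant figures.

Coriolis parameter at 21°N:
f = 2Ω sin φ = 2 × 7.29×10⁻⁵ × sin 21° = 5.23×10⁻⁵ s⁻¹
Geostrophic balance rearranged: |∂P/∂n| = f ρ V_g
|∂P/∂n| = 5.23×10⁻⁵ × 1.000 × 30.0 = 1.57×10⁻³ Pa/m

1.6×10⁻³ Pa/m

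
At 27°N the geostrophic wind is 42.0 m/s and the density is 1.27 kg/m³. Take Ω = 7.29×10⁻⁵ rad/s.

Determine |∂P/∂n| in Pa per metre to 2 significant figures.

Coriolis parameter at 27°N:
f = 2Ω sin φ = 2 × 7.29×10⁻⁵ × sin 27° = 6.62×10⁻⁵ s⁻¹
Geostrophic balance rearranged: |∂P/∂n| = f ρ V_g
|∂P/∂n| = 6.62×10⁻⁵ × 1.27 × 42.0 = 3.53×10⁻³ Pa/m

3.5×10⁻³ Pa/m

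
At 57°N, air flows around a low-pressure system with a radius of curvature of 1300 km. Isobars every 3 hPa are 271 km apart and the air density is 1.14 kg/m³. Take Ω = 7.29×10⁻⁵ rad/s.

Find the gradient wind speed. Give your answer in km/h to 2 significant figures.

Coriolis parameter at 57°N:
f = 2Ω sin φ = 2 × 7.29×10⁻⁵ × sin 57° = 1.22×10⁻⁴ s⁻¹
Pressure gradient: |∂P/∂n| = 300 Pa / 271000 m = 1.11×10⁻³ Pa/m
Geostrophic speed: V_g = |∂P/∂n|/(fρ) = 1.11×10⁻³/(1.22×10⁻⁴ × 1.14) = 7.94 m/s
Around a low, centrifugal force acts outward with Coriolis, so pressure-gradient force balances both:
(1/ρ)|∂P/∂n| = fV + V²/R  →  V² + fR·V − fR·V_g = 0
With fR = 1.22×10⁻⁴ × 1300×10³ m = 159 m/s:
V = [−fR + √((fR)² + 4 fR V_g)]/2 = [−159 + √(159² + 4×159×7.94)]/2 = 7.58 m/s
Subgeostrophic (V < V_g = 7.94 m/s), as expected around a low.
Converting: 7.58 m/s × 3.6 = 27 km/h

27 km/h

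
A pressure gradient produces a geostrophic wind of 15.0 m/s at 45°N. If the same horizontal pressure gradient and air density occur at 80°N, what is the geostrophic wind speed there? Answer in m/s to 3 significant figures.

10.8 m/s

With the same pressure gradient and density, V_g ∝ 1/f ∝ 1/sin φ.
V₂ = V₁ · sin φ₁ / sin φ₂ = 15.0 × sin 45° / sin 80°
V₂ = 15.0 × 0.7071/0.9848 = 10.8 m/s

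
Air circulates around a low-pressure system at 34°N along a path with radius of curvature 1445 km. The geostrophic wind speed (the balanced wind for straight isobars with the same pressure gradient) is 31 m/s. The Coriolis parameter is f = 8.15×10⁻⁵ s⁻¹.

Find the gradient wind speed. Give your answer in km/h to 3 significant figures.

91.7 km/h

Around a low, centrifugal force acts outward with Coriolis, so pressure-gradient force balances both:
(1/ρ)|∂P/∂n| = fV + V²/R  →  V² + fR·V − fR·V_g = 0
With fR = 8.15×10⁻⁵ × 1445×10³ m = 118 m/s:
V = [−fR + √((fR)² + 4 fR V_g)]/2 = [−118 + √(118² + 4×118×31)]/2 = 25.5 m/s
Subgeostrophic (V < V_g = 31 m/s), as expected around a low.
Converting: 25.5 m/s × 3.6 = 91.7 km/h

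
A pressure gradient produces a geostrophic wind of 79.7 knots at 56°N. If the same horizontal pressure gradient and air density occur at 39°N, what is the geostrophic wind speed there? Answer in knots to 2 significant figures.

100 knots

With the same pressure gradient and density, V_g ∝ 1/f ∝ 1/sin φ.
V₂ = V₁ · sin φ₁ / sin φ₂ = 79.7 × sin 56° / sin 39°
V₂ = 79.7 × 0.8290/0.6293 = 100 knots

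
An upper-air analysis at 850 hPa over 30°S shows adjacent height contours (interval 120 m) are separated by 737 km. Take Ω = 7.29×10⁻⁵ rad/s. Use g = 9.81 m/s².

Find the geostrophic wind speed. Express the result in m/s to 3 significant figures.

21.9 m/s

Coriolis parameter at 30°S:
f = 2Ω sin φ = 2 × 7.29×10⁻⁵ × sin 30° = 7.29×10⁻⁵ s⁻¹
Height gradient: |∂Z/∂n| = 120 m / 737000 m = 1.63×10⁻⁴
On a pressure surface, geostrophic balance gives V_g = (g/f)|∂Z/∂n|:
V_g = 9.81 × 1.63×10⁻⁴ / 7.29×10⁻⁵ = 21.9 m/s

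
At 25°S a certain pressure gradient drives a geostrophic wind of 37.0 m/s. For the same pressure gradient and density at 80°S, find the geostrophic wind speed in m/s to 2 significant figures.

16 m/s

With the same pressure gradient and density, V_g ∝ 1/f ∝ 1/sin φ.
V₂ = V₁ · sin φ₁ / sin φ₂ = 37.0 × sin 25° / sin 80°
V₂ = 37.0 × 0.4226/0.9848 = 16 m/s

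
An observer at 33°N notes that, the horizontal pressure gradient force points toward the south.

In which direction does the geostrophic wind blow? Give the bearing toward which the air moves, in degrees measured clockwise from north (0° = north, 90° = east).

270°

The pressure-gradient force points toward the south (bearing 180°).
Geostrophic balance: in the Northern Hemisphere the Coriolis force deflects motion to the right, so the geostrophic wind blows 90° to the right of the pressure-gradient force (low pressure on the left).
Rotating 180° by 90° clockwise gives 270° — the wind blows toward the west.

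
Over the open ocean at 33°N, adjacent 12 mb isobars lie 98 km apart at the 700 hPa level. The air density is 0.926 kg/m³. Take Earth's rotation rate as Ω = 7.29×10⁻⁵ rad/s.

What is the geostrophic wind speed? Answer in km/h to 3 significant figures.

Coriolis parameter at 33°N:
f = 2Ω sin φ = 2 × 7.29×10⁻⁵ × sin 33° = 7.94×10⁻⁵ s⁻¹
Pressure gradient: |∂P/∂n| = 1200 Pa / 98000 m = 1.22×10⁻² Pa/m
Geostrophic balance (pressure-gradient force = Coriolis force):
V_g = (1/(fρ)) |∂P/∂n| = 1.22×10⁻² / (7.94×10⁻⁵ × 0.926) = 167 m/s
Converting: 167 m/s × 3.6 = 599 km/h

599 km/h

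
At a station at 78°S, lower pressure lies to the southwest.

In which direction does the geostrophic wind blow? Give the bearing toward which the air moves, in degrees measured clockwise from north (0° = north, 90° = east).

135°

The pressure-gradient force points toward the southwest (bearing 225°).
Geostrophic balance: in the Southern Hemisphere the Coriolis force deflects motion to the left, so the geostrophic wind blows 90° to the left of the pressure-gradient force (low pressure on the right).
Rotating 225° by 90° counterclockwise gives 135° — the wind blows toward the southeast.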